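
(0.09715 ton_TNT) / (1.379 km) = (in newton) 2.948e+05. Check: 1 ton_TNT = 4.184e+09 J, so 0.09715 ton_TNT = 0.09715 * 4.184e+09 = 4.064756e+08 J. 1 km = 1000 m, so 1.379 km = 1.379 * 1000 = 1379 m. Combine: 4.064756e+08 J / 1379 m = 294761.13 N. 294761.13 N = 294761.13 newton ≈ 2.948e+05 newton (4 s.f.).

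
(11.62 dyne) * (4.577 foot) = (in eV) 1 dyne = 1e-05 N, so 11.62 dyne = 11.62 * 1e-05 = 0.0001162 N. 1 foot = 0.3048 m, so 4.577 foot = 4.577 * 0.3048 = 1.3950696 m. Combine: 0.0001162 N * 1.3950696 m = 0.00016210709 J. 1 eV = 1.6021766e-19 J, so 0.00016210709 J = 0.00016210709 / 1.6021766e-19 = 1.0117929e+15 eV ≈ 1.012e+15 eV (4 s.f.). Final answer: 1.012e+15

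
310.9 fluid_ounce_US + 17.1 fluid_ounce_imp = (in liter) 1 fluid_ounce_US = 2.957353e-05 m^3, so 310.9 fluid_ounce_US = 310.9 * 2.957353e-05 = 0.0091944103 m^3. 1 fluid_ounce_imp = 2.8413063e-05 m^3, so 17.1 fluid_ounce_imp = 17.1 * 2.8413063e-05 = 0.00048586337 m^3. Sum: 0.0091944103 + 0.00048586337 = 0.0096802737 m^3. 1 liter = 0.001 m^3, so 0.0096802737 m^3 = 0.0096802737 / 0.001 = 9.6802737 liter ≈ 9.68 liter (4 s.f.). Final answer: 9.68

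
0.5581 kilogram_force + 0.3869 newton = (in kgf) 0.5976. Check: 1 kilogram_force = 9.80665 N, so 0.5581 kilogram_force = 0.5581 * 9.80665 = 5.4730914 N. 0.3869 newton = 0.3869 N. Sum: 5.4730914 + 0.3869 = 5.8599914 N. 1 kgf = 9.80665 N, so 5.8599914 N = 5.8599914 / 9.80665 = 0.59755282 kgf ≈ 0.5976 kgf (4 s.f.).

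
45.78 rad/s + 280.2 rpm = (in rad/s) 75.12. Check: 45.78 rad/s is already in rad/s. 1 rpm = 0.10471976 rad/s, so 280.2 rpm = 280.2 * 0.10471976 = 29.342475 rad/s. Sum: 45.78 + 29.342475 = 75.122475 rad/s. Result: 75.122475 rad/s ≈ 75.12 rad/s (4 s.f.).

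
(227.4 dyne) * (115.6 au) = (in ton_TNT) 9.399. Check: 1 dyne = 1e-05 N, so 227.4 dyne = 227.4 * 1e-05 = 0.002274 N. 1 au = 1.4959787e+11 m, so 115.6 au = 115.6 * 1.4959787e+11 = 1.7293514e+13 m. Combine: 0.002274 N * 1.7293514e+13 m = 3.9325451e+10 J. 1 ton_TNT = 4.184e+09 J, so 3.9325451e+10 J = 3.9325451e+10 / 4.184e+09 = 9.3990082 ton_TNT ≈ 9.399 ton_TNT (4 s.f.).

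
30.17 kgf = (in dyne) 1 kgf = 9.80665 N, so 30.17 kgf = 30.17 * 9.80665 = 295.86663 N. 1 dyne = 1e-05 N, so 295.86663 N = 295.86663 / 1e-05 = 29586663 dyne ≈ 2.959e+07 dyne (4 s.f.). Final answer: 2.959e+07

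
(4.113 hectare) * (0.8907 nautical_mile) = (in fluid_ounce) 1 hectare = 10000 m^2, so 4.113 hectare = 4.113 * 10000 = 41130 m^2. 1 nautical_mile = 1852 m, so 0.8907 nautical_mile = 0.8907 * 1852 = 1649.5764 m. Combine: 41130 m^2 * 1649.5764 m = 67847077 m^3. 1 fluid_ounce = 2.957353e-05 m^3, so 67847077 m^3 = 67847077 / 2.957353e-05 = 2.2941826e+12 fluid_ounce ≈ 2.294e+12 fluid_ounce (4 s.f.). Final answer: 2.294e+12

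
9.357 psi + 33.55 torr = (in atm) 0.6809. Check: 1 psi = 6894.7573 Pa, so 9.357 psi = 9.357 * 6894.7573 = 64514.244 Pa. 1 torr = 133.32237 Pa, so 33.55 torr = 33.55 * 133.32237 = 4472.9655 Pa. Sum: 64514.244 + 4472.9655 = 68987.209 Pa. 1 atm = 101325 Pa, so 68987.209 Pa = 68987.209 / 101325 = 0.68085082 atm ≈ 0.6809 atm (4 s.f.).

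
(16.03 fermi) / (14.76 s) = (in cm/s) 1 fermi = 1e-15 m, so 16.03 fermi = 16.03 * 1e-15 = 1.603e-14 m. 14.76 s is already in s. Combine: 1.603e-14 m / 14.76 s = 1.0860434e-15 m/s. 1 cm/s = 0.01 m/s, so 1.0860434e-15 m/s = 1.0860434e-15 / 0.01 = 1.0860434e-13 cm/s ≈ 1.086e-13 cm/s (4 s.f.). Final answer: 1.086e-13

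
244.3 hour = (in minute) 1 hour = 3600 s, so 244.3 hour = 244.3 * 3600 = 879480 s. 1 minute = 60 s, so 879480 s = 879480 / 60 = 14658 minute ≈ 1.466e+04 minute (4 s.f.). Final answer: 1.466e+04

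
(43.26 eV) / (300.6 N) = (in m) 1 eV = 1.6021766e-19 J, so 43.26 eV = 43.26 * 1.6021766e-19 = 6.9310161e-18 J. 300.6 N is already in N. Combine: 6.9310161e-18 J / 300.6 N = 2.3057273e-20 m. Result: 2.3057273e-20 m ≈ 2.306e-20 m (4 s.f.). Final answer: 2.306e-20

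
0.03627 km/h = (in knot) 0.01958. Check: 1 km/h = 0.27777778 m/s, so 0.03627 km/h = 0.03627 * 0.27777778 = 0.010075 m/s. 1 knot = 0.51444444 m/s, so 0.010075 m/s = 0.010075 / 0.51444444 = 0.019584233 knot ≈ 0.01958 knot (4 s.f.).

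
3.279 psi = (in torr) 169.6. Check: 1 psi = 6894.7573 Pa, so 3.279 psi = 3.279 * 6894.7573 = 22607.909 Pa. 1 torr = 133.32237 Pa, so 22607.909 Pa = 22607.909 / 133.32237 = 169.57326 torr ≈ 169.6 torr (4 s.f.).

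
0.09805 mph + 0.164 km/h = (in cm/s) 8.939. Check: 1 mph = 0.44704 m/s, so 0.09805 mph = 0.09805 * 0.44704 = 0.043832272 m/s. 1 km/h = 0.27777778 m/s, so 0.164 km/h = 0.164 * 0.27777778 = 0.045555556 m/s. Sum: 0.043832272 + 0.045555556 = 0.089387828 m/s. 1 cm/s = 0.01 m/s, so 0.089387828 m/s = 0.089387828 / 0.01 = 8.9387828 cm/s ≈ 8.939 cm/s (4 s.f.).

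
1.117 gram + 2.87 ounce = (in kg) 1 gram = 0.001 kg, so 1.117 gram = 1.117 * 0.001 = 0.001117 kg. 1 ounce = 0.028349523 kg, so 2.87 ounce = 2.87 * 0.028349523 = 0.081363131 kg. Sum: 0.001117 + 0.081363131 = 0.082480131 kg. Result: 0.082480131 kg ≈ 0.08248 kg (4 s.f.). Final answer: 0.08248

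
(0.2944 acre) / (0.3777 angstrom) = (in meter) 3.154e+13. Check: 1 acre = 4046.8564 m^2, so 0.2944 acre = 0.2944 * 4046.8564 = 1191.3945 m^2. 1 angstrom = 1e-10 m, so 0.3777 angstrom = 0.3777 * 1e-10 = 3.777e-11 m. Combine: 1191.3945 m^2 / 3.777e-11 m = 3.1543408e+13 m. 3.1543408e+13 m = 3.1543408e+13 meter ≈ 3.154e+13 meter (4 s.f.).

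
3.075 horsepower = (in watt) 2293. Check: 1 horsepower = 745.69987 W, so 3.075 horsepower = 3.075 * 745.69987 = 2293.0271 W. 2293.0271 W = 2293.0271 watt ≈ 2293 watt (4 s.f.).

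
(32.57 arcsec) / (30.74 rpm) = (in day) 5.677e-10. Check: 1 arcsec = 4.8481368e-06 rad, so 32.57 arcsec = 32.57 * 4.8481368e-06 = 0.00015790382 rad. 1 rpm = 0.10471976 rad/s, so 30.74 rpm = 30.74 * 0.10471976 = 3.2190853 rad/s. Combine: 0.00015790382 rad / 3.2190853 rad/s = 4.9052387e-05 s. 1 day = 86400 s, so 4.9052387e-05 s = 4.9052387e-05 / 86400 = 5.6773596e-10 day ≈ 5.677e-10 day (4 s.f.).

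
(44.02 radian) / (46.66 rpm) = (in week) 44.02 radian = 44.02 rad. 1 rpm = 0.10471976 rad/s, so 46.66 rpm = 46.66 * 0.10471976 = 4.8862238 rad/s. Combine: 44.02 rad / 4.8862238 rad/s = 9.0090021 s. 1 week = 604800 s, so 9.0090021 s = 9.0090021 / 604800 = 1.4895837e-05 week ≈ 1.49e-05 week (4 s.f.). Final answer: 1.49e-05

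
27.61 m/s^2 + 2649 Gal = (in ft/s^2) 27.61 m/s^2 is already in m/s^2. 1 Gal = 0.01 m/s^2, so 2649 Gal = 2649 * 0.01 = 26.49 m/s^2. Sum: 27.61 + 26.49 = 54.1 m/s^2. 1 ft/s^2 = 0.3048 m/s^2, so 54.1 m/s^2 = 54.1 / 0.3048 = 177.49344 ft/s^2 ≈ 177.5 ft/s^2 (4 s.f.). Final answer: 177.5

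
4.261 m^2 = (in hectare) 1 hectare = 10000 m^2, so 4.261 m^2 = 4.261 / 10000 = 0.0004261 hectare. Final answer: 0.0004261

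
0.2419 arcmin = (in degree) 0.004032. Check: 1 arcmin = 0.00029088821 rad, so 0.2419 arcmin = 0.2419 * 0.00029088821 = 7.0365858e-05 rad. 1 degree = 0.017453293 rad, so 7.0365858e-05 rad = 7.0365858e-05 / 0.017453293 = 0.0040316667 degree ≈ 0.004032 degree (4 s.f.).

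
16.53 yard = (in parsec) 1 yard = 0.9144 m, so 16.53 yard = 16.53 * 0.9144 = 15.115032 m. 1 parsec = 3.0856776e+16 m, so 15.115032 m = 15.115032 / 3.0856776e+16 = 4.8984483e-16 parsec ≈ 4.898e-16 parsec (4 s.f.). Final answer: 4.898e-16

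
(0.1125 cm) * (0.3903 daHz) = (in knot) 1 cm = 0.01 m, so 0.1125 cm = 0.1125 * 0.01 = 0.001125 m. 1 daHz = 10 Hz, so 0.3903 daHz = 0.3903 * 10 = 3.903 Hz. Combine: 0.001125 m * 3.903 Hz = 0.004390875 m/s. 1 knot = 0.51444444 m/s, so 0.004390875 m/s = 0.004390875 / 0.51444444 = 0.0085351782 knot ≈ 0.008535 knot (4 s.f.). Final answer: 0.008535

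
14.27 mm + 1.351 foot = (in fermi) 4.261e+14. Check: 1 mm = 0.001 m, so 14.27 mm = 14.27 * 0.001 = 0.01427 m. 1 foot = 0.3048 m, so 1.351 foot = 1.351 * 0.3048 = 0.4117848 m. Sum: 0.01427 + 0.4117848 = 0.4260548 m. 1 fermi = 1e-15 m, so 0.4260548 m = 0.4260548 / 1e-15 = 4.260548e+14 fermi ≈ 4.261e+14 fermi (4 s.f.).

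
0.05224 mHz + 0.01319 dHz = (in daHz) 1 mHz = 0.001 Hz, so 0.05224 mHz = 0.05224 * 0.001 = 5.224e-05 Hz. 1 dHz = 0.1 Hz, so 0.01319 dHz = 0.01319 * 0.1 = 0.001319 Hz. Sum: 5.224e-05 + 0.001319 = 0.00137124 Hz. 1 daHz = 10 Hz, so 0.00137124 Hz = 0.00137124 / 10 = 0.000137124 daHz ≈ 0.0001371 daHz (4 s.f.). Final answer: 0.0001371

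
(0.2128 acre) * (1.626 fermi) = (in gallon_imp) 3.08e-10. Check: 1 acre = 4046.8564 m^2, so 0.2128 acre = 0.2128 * 4046.8564 = 861.17105 m^2. 1 fermi = 1e-15 m, so 1.626 fermi = 1.626 * 1e-15 = 1.626e-15 m. Combine: 861.17105 m^2 * 1.626e-15 m = 1.4002641e-12 m^3. 1 gallon_imp = 0.00454609 m^3, so 1.4002641e-12 m^3 = 1.4002641e-12 / 0.00454609 = 3.0801505e-10 gallon_imp ≈ 3.08e-10 gallon_imp (4 s.f.).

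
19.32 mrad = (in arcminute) 1 mrad = 0.001 rad, so 19.32 mrad = 19.32 * 0.001 = 0.01932 rad. 1 arcminute = 0.00029088821 rad, so 0.01932 rad = 0.01932 / 0.00029088821 = 66.417268 arcminute ≈ 66.42 arcminute (4 s.f.). Final answer: 66.42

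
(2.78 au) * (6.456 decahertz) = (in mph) 6.006e+13. Check: 1 au = 1.4959787e+11 m, so 2.78 au = 2.78 * 1.4959787e+11 = 4.1588208e+11 m. 1 decahertz = 10 Hz, so 6.456 decahertz = 6.456 * 10 = 64.56 Hz. Combine: 4.1588208e+11 m * 64.56 Hz = 2.6849347e+13 m/s. 1 mph = 0.44704 m/s, so 2.6849347e+13 m/s = 2.6849347e+13 / 0.44704 = 6.0060279e+13 mph ≈ 6.006e+13 mph (4 s.f.).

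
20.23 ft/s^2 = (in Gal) 616.6. Check: 1 ft/s^2 = 0.3048 m/s^2, so 20.23 ft/s^2 = 20.23 * 0.3048 = 6.166104 m/s^2. 1 Gal = 0.01 m/s^2, so 6.166104 m/s^2 = 6.166104 / 0.01 = 616.6104 Gal ≈ 616.6 Gal (4 s.f.).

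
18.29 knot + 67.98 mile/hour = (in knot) 77.36. Check: 1 knot = 0.51444444 m/s, so 18.29 knot = 18.29 * 0.51444444 = 9.4091889 m/s. 1 mile/hour = 0.44704 m/s, so 67.98 mile/hour = 67.98 * 0.44704 = 30.389779 m/s. Sum: 9.4091889 + 30.389779 = 39.798968 m/s. 1 knot = 0.51444444 m/s, so 39.798968 m/s = 39.798968 / 0.51444444 = 77.363005 knot ≈ 77.36 knot (4 s.f.).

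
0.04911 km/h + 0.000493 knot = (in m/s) 1 km/h = 0.27777778 m/s, so 0.04911 km/h = 0.04911 * 0.27777778 = 0.013641667 m/s. 1 knot = 0.51444444 m/s, so 0.000493 knot = 0.000493 * 0.51444444 = 0.00025362111 m/s. Sum: 0.013641667 + 0.00025362111 = 0.013895288 m/s. Result: 0.013895288 m/s ≈ 0.0139 m/s (4 s.f.). Final answer: 0.0139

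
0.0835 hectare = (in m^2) 1 hectare = 10000 m^2, so 0.0835 hectare = 0.0835 * 10000 = 835 m^2. Result: 835 m^2. Final answer: 835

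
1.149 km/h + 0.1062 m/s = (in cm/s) 1 km/h = 0.27777778 m/s, so 1.149 km/h = 1.149 * 0.27777778 = 0.31916667 m/s. 0.1062 m/s is already in m/s. Sum: 0.31916667 + 0.1062 = 0.42536667 m/s. 1 cm/s = 0.01 m/s, so 0.42536667 m/s = 0.42536667 / 0.01 = 42.536667 cm/s ≈ 42.54 cm/s (4 s.f.). Final answer: 42.54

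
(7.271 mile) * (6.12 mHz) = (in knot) 139.2. Check: 1 mile = 1609.344 m, so 7.271 mile = 7.271 * 1609.344 = 11701.54 m. 1 mHz = 0.001 Hz, so 6.12 mHz = 6.12 * 0.001 = 0.00612 Hz. Combine: 11701.54 m * 0.00612 Hz = 71.613426 m/s. 1 knot = 0.51444444 m/s, so 71.613426 m/s = 71.613426 / 0.51444444 = 139.20536 knot ≈ 139.2 knot (4 s.f.).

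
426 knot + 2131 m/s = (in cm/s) 1 knot = 0.51444444 m/s, so 426 knot = 426 * 0.51444444 = 219.15333 m/s. 2131 m/s is already in m/s. Sum: 219.15333 + 2131 = 2350.1533 m/s. 1 cm/s = 0.01 m/s, so 2350.1533 m/s = 2350.1533 / 0.01 = 235015.33 cm/s ≈ 2.35e+05 cm/s (4 s.f.). Final answer: 2.35e+05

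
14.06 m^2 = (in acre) 0.003474. Check: 1 acre = 4046.8564 m^2, so 14.06 m^2 = 14.06 / 4046.8564 = 0.0034743017 acre ≈ 0.003474 acre (4 s.f.).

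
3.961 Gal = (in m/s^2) 0.03961. Check: 1 Gal = 0.01 m/s^2, so 3.961 Gal = 3.961 * 0.01 = 0.03961 m/s^2. Result: 0.03961 m/s^2.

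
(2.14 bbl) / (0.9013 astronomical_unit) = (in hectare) 1 bbl = 0.15898729 m^3, so 2.14 bbl = 2.14 * 0.15898729 = 0.34023281 m^3. 1 astronomical_unit = 1.4959787e+11 m, so 0.9013 astronomical_unit = 0.9013 * 1.4959787e+11 = 1.3483256e+11 m. Combine: 0.34023281 m^3 / 1.3483256e+11 m = 2.5233728e-12 m^2. 1 hectare = 10000 m^2, so 2.5233728e-12 m^2 = 2.5233728e-12 / 10000 = 2.5233728e-16 hectare ≈ 2.523e-16 hectare (4 s.f.). Final answer: 2.523e-16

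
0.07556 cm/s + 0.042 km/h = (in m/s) 0.01242. Check: 1 cm/s = 0.01 m/s, so 0.07556 cm/s = 0.07556 * 0.01 = 0.0007556 m/s. 1 km/h = 0.27777778 m/s, so 0.042 km/h = 0.042 * 0.27777778 = 0.011666667 m/s. Sum: 0.0007556 + 0.011666667 = 0.012422267 m/s. Result: 0.012422267 m/s ≈ 0.01242 m/s (4 s.f.).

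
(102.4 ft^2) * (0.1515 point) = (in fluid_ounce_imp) 17.89. Check: 1 ft^2 = 0.09290304 m^2, so 102.4 ft^2 = 102.4 * 0.09290304 = 9.5132713 m^2. 1 point = 0.00035277778 m, so 0.1515 point = 0.1515 * 0.00035277778 = 5.3445833e-05 m. Combine: 9.5132713 m^2 * 5.3445833e-05 m = 0.00050844471 m^3. 1 fluid_ounce_imp = 2.8413063e-05 m^3, so 0.00050844471 m^3 = 0.00050844471 / 2.8413063e-05 = 17.894752 fluid_ounce_imp ≈ 17.89 fluid_ounce_imp (4 s.f.).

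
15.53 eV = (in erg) 1 eV = 1.6021766e-19 J, so 15.53 eV = 15.53 * 1.6021766e-19 = 2.4881803e-18 J. 1 erg = 1e-07 J, so 2.4881803e-18 J = 2.4881803e-18 / 1e-07 = 2.4881803e-11 erg ≈ 2.488e-11 erg (4 s.f.). Final answer: 2.488e-11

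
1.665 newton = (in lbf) 1.665 newton = 1.665 N. 1 lbf = 4.4482216 N, so 1.665 N = 1.665 / 4.4482216 = 0.37430689 lbf ≈ 0.3743 lbf (4 s.f.). Final answer: 0.3743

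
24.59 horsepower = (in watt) 1 horsepower = 745.69987 W, so 24.59 horsepower = 24.59 * 745.69987 = 18336.76 W. 18336.76 W = 18336.76 watt ≈ 1.834e+04 watt (4 s.f.). Final answer: 1.834e+04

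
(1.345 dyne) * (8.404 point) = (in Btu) 3.779e-11. Check: 1 dyne = 1e-05 N, so 1.345 dyne = 1.345 * 1e-05 = 1.345e-05 N. 1 point = 0.00035277778 m, so 8.404 point = 8.404 * 0.00035277778 = 0.0029647444 m. Combine: 1.345e-05 N * 0.0029647444 m = 3.9875813e-08 J. 1 Btu = 1055.0559 J, so 3.9875813e-08 J = 3.9875813e-08 / 1055.0559 = 3.7794978e-11 Btu ≈ 3.779e-11 Btu (4 s.f.).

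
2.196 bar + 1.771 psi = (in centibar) 1 bar = 100000 Pa, so 2.196 bar = 2.196 * 100000 = 219600 Pa. 1 psi = 6894.7573 Pa, so 1.771 psi = 1.771 * 6894.7573 = 12210.615 Pa. Sum: 219600 + 12210.615 = 231810.62 Pa. 1 centibar = 1000 Pa, so 231810.62 Pa = 231810.62 / 1000 = 231.81062 centibar ≈ 231.8 centibar (4 s.f.). Final answer: 231.8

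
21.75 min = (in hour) 0.3625. Check: 1 min = 60 s, so 21.75 min = 21.75 * 60 = 1305 s. 1 hour = 3600 s, so 1305 s = 1305 / 3600 = 0.3625 hour.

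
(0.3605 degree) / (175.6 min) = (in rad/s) 1 degree = 0.017453293 rad, so 0.3605 degree = 0.3605 * 0.017453293 = 0.006291912 rad. 1 min = 60 s, so 175.6 min = 175.6 * 60 = 10536 s. Combine: 0.006291912 rad / 10536 s = 5.9718223e-07 rad/s. Result: 5.9718223e-07 rad/s ≈ 5.972e-07 rad/s (4 s.f.). Final answer: 5.972e-07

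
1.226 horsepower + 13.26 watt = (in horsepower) 1 horsepower = 745.69987 W, so 1.226 horsepower = 1.226 * 745.69987 = 914.22804 W. 13.26 watt = 13.26 W. Sum: 914.22804 + 13.26 = 927.48804 W. 1 horsepower = 745.69987 W, so 927.48804 W = 927.48804 / 745.69987 = 1.243782 horsepower ≈ 1.244 horsepower (4 s.f.). Final answer: 1.244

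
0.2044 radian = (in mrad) 204.4. Check: 0.2044 radian = 0.2044 rad. 1 mrad = 0.001 rad, so 0.2044 rad = 0.2044 / 0.001 = 204.4 mrad.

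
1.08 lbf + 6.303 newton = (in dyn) 1.111e+06. Check: 1 lbf = 4.4482216 N, so 1.08 lbf = 1.08 * 4.4482216 = 4.8040793 N. 6.303 newton = 6.303 N. Sum: 4.8040793 + 6.303 = 11.107079 N. 1 dyn = 1e-05 N, so 11.107079 N = 11.107079 / 1e-05 = 1110707.9 dyn ≈ 1.111e+06 dyn (4 s.f.).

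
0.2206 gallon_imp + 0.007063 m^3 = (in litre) 8.066. Check: 1 gallon_imp = 0.00454609 m^3, so 0.2206 gallon_imp = 0.2206 * 0.00454609 = 0.0010028675 m^3. 0.007063 m^3 is already in m^3. Sum: 0.0010028675 + 0.007063 = 0.0080658675 m^3. 1 litre = 0.001 m^3, so 0.0080658675 m^3 = 0.0080658675 / 0.001 = 8.0658675 litre ≈ 8.066 litre (4 s.f.).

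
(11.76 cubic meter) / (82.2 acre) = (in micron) 11.76 cubic meter = 11.76 m^3. 1 acre = 4046.8564 m^2, so 82.2 acre = 82.2 * 4046.8564 = 332651.6 m^2. Combine: 11.76 m^3 / 332651.6 m^2 = 3.5352303e-05 m. 1 micron = 1e-06 m, so 3.5352303e-05 m = 3.5352303e-05 / 1e-06 = 35.352303 micron ≈ 35.35 micron (4 s.f.). Final answer: 35.35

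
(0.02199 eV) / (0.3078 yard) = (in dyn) 1 eV = 1.6021766e-19 J, so 0.02199 eV = 0.02199 * 1.6021766e-19 = 3.5231864e-21 J. 1 yard = 0.9144 m, so 0.3078 yard = 0.3078 * 0.9144 = 0.28145232 m. Combine: 3.5231864e-21 J / 0.28145232 m = 1.251788e-20 N. 1 dyn = 1e-05 N, so 1.251788e-20 N = 1.251788e-20 / 1e-05 = 1.251788e-15 dyn ≈ 1.252e-15 dyn (4 s.f.). Final answer: 1.252e-15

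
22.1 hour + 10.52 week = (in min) 1.074e+05. Check: 1 hour = 3600 s, so 22.1 hour = 22.1 * 3600 = 79560 s. 1 week = 604800 s, so 10.52 week = 10.52 * 604800 = 6362496 s. Sum: 79560 + 6362496 = 6442056 s. 1 min = 60 s, so 6442056 s = 6442056 / 60 = 107367.6 min ≈ 1.074e+05 min (4 s.f.).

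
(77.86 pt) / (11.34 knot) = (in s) 1 pt = 0.00035277778 m, so 77.86 pt = 77.86 * 0.00035277778 = 0.027467278 m. 1 knot = 0.51444444 m/s, so 11.34 knot = 11.34 * 0.51444444 = 5.8338 m/s. Combine: 0.027467278 m / 5.8338 m/s = 0.0047082995 s. Result: 0.0047082995 s ≈ 0.004708 s (4 s.f.). Final answer: 0.004708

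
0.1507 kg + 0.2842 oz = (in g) 0.1507 kg is already in kg. 1 oz = 0.028349523 kg, so 0.2842 oz = 0.2842 * 0.028349523 = 0.0080569345 kg. Sum: 0.1507 + 0.0080569345 = 0.15875693 kg. 1 g = 0.001 kg, so 0.15875693 kg = 0.15875693 / 0.001 = 158.75693 g ≈ 158.8 g (4 s.f.). Final answer: 158.8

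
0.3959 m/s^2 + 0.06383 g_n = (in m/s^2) 1.022. Check: 0.3959 m/s^2 is already in m/s^2. 1 g_n = 9.80665 m/s^2, so 0.06383 g_n = 0.06383 * 9.80665 = 0.62595847 m/s^2. Sum: 0.3959 + 0.62595847 = 1.0218585 m/s^2. Result: 1.0218585 m/s^2 ≈ 1.022 m/s^2 (4 s.f.).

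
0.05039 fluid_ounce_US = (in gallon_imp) 1 fluid_ounce_US = 2.957353e-05 m^3, so 0.05039 fluid_ounce_US = 0.05039 * 2.957353e-05 = 1.4902102e-06 m^3. 1 gallon_imp = 0.00454609 m^3, so 1.4902102e-06 m^3 = 1.4902102e-06 / 0.00454609 = 0.00032780041 gallon_imp ≈ 0.0003278 gallon_imp (4 s.f.). Final answer: 0.0003278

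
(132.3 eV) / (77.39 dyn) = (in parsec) 1 eV = 1.6021766e-19 J, so 132.3 eV = 132.3 * 1.6021766e-19 = 2.1196797e-17 J. 1 dyn = 1e-05 N, so 77.39 dyn = 77.39 * 1e-05 = 0.0007739 N. Combine: 2.1196797e-17 J / 0.0007739 N = 2.7389581e-14 m. 1 parsec = 3.0856776e+16 m, so 2.7389581e-14 m = 2.7389581e-14 / 3.0856776e+16 = 8.8763587e-31 parsec ≈ 8.876e-31 parsec (4 s.f.). Final answer: 8.876e-31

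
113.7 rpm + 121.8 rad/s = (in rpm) 1277. Check: 1 rpm = 0.10471976 rad/s, so 113.7 rpm = 113.7 * 0.10471976 = 11.906636 rad/s. 121.8 rad/s is already in rad/s. Sum: 11.906636 + 121.8 = 133.70664 rad/s. 1 rpm = 0.10471976 rad/s, so 133.70664 rad/s = 133.70664 / 0.10471976 = 1276.8043 rpm ≈ 1277 rpm (4 s.f.).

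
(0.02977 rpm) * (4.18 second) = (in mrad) 13.03. Check: 1 rpm = 0.10471976 rad/s, so 0.02977 rpm = 0.02977 * 0.10471976 = 0.0031175071 rad/s. 4.18 second = 4.18 s. Combine: 0.0031175071 rad/s * 4.18 s = 0.01303118 rad. 1 mrad = 0.001 rad, so 0.01303118 rad = 0.01303118 / 0.001 = 13.03118 mrad ≈ 13.03 mrad (4 s.f.).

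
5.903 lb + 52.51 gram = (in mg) 1 lb = 0.45359237 kg, so 5.903 lb = 5.903 * 0.45359237 = 2.6775558 kg. 1 gram = 0.001 kg, so 52.51 gram = 52.51 * 0.001 = 0.05251 kg. Sum: 2.6775558 + 0.05251 = 2.7300658 kg. 1 mg = 1e-06 kg, so 2.7300658 kg = 2.7300658 / 1e-06 = 2730065.8 mg ≈ 2.73e+06 mg (4 s.f.). Final answer: 2.73e+06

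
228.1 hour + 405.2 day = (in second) 3.583e+07. Check: 1 hour = 3600 s, so 228.1 hour = 228.1 * 3600 = 821160 s. 1 day = 86400 s, so 405.2 day = 405.2 * 86400 = 35009280 s. Sum: 821160 + 35009280 = 35830440 s. 35830440 s = 35830440 second ≈ 3.583e+07 second (4 s.f.).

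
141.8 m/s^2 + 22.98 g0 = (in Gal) 141.8 m/s^2 is already in m/s^2. 1 g0 = 9.80665 m/s^2, so 22.98 g0 = 22.98 * 9.80665 = 225.35682 m/s^2. Sum: 141.8 + 225.35682 = 367.15682 m/s^2. 1 Gal = 0.01 m/s^2, so 367.15682 m/s^2 = 367.15682 / 0.01 = 36715.682 Gal ≈ 3.672e+04 Gal (4 s.f.). Final answer: 3.672e+04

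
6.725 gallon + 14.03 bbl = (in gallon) 1 gallon = 0.0037854118 m^3, so 6.725 gallon = 6.725 * 0.0037854118 = 0.025456894 m^3. 1 bbl = 0.15898729 m^3, so 14.03 bbl = 14.03 * 0.15898729 = 2.2305917 m^3. Sum: 0.025456894 + 2.2305917 = 2.2560486 m^3. 1 gallon = 0.0037854118 m^3, so 2.2560486 m^3 = 2.2560486 / 0.0037854118 = 595.985 gallon ≈ 596 gallon (4 s.f.). Final answer: 596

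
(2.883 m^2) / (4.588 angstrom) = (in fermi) 6.284e+24. Check: 2.883 m^2 is already in m^2. 1 angstrom = 1e-10 m, so 4.588 angstrom = 4.588 * 1e-10 = 4.588e-10 m. Combine: 2.883 m^2 / 4.588e-10 m = 6.2837838e+09 m. 1 fermi = 1e-15 m, so 6.2837838e+09 m = 6.2837838e+09 / 1e-15 = 6.2837838e+24 fermi ≈ 6.284e+24 fermi (4 s.f.).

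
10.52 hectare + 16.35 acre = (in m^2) 1.714e+05. Check: 1 hectare = 10000 m^2, so 10.52 hectare = 10.52 * 10000 = 105200 m^2. 1 acre = 4046.8564 m^2, so 16.35 acre = 16.35 * 4046.8564 = 66166.103 m^2. Sum: 105200 + 66166.103 = 171366.1 m^2. Result: 171366.1 m^2 ≈ 1.714e+05 m^2 (4 s.f.).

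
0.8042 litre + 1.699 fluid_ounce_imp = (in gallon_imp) 1 litre = 0.001 m^3, so 0.8042 litre = 0.8042 * 0.001 = 0.0008042 m^3. 1 fluid_ounce_imp = 2.8413063e-05 m^3, so 1.699 fluid_ounce_imp = 1.699 * 2.8413063e-05 = 4.8273793e-05 m^3. Sum: 0.0008042 + 4.8273793e-05 = 0.00085247379 m^3. 1 gallon_imp = 0.00454609 m^3, so 0.00085247379 m^3 = 0.00085247379 / 0.00454609 = 0.18751802 gallon_imp ≈ 0.1875 gallon_imp (4 s.f.). Final answer: 0.1875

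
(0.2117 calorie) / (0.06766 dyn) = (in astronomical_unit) 8.751e-06. Check: 1 calorie = 4.184 J, so 0.2117 calorie = 0.2117 * 4.184 = 0.8857528 J. 1 dyn = 1e-05 N, so 0.06766 dyn = 0.06766 * 1e-05 = 6.766e-07 N. Combine: 0.8857528 J / 6.766e-07 N = 1309123.3 m. 1 astronomical_unit = 1.4959787e+11 m, so 1309123.3 m = 1309123.3 / 1.4959787e+11 = 8.7509485e-06 astronomical_unit ≈ 8.751e-06 astronomical_unit (4 s.f.).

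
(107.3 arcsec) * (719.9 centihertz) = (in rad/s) 1 arcsec = 4.8481368e-06 rad, so 107.3 arcsec = 107.3 * 4.8481368e-06 = 0.00052020508 rad. 1 centihertz = 0.01 Hz, so 719.9 centihertz = 719.9 * 0.01 = 7.199 Hz. Combine: 0.00052020508 rad * 7.199 Hz = 0.0037449564 rad/s. Result: 0.0037449564 rad/s ≈ 0.003745 rad/s (4 s.f.). Final answer: 0.003745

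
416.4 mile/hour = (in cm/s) 1 mile/hour = 0.44704 m/s, so 416.4 mile/hour = 416.4 * 0.44704 = 186.14746 m/s. 1 cm/s = 0.01 m/s, so 186.14746 m/s = 186.14746 / 0.01 = 18614.746 cm/s ≈ 1.861e+04 cm/s (4 s.f.). Final answer: 1.861e+04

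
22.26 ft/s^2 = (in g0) 0.6919. Check: 1 ft/s^2 = 0.3048 m/s^2, so 22.26 ft/s^2 = 22.26 * 0.3048 = 6.784848 m/s^2. 1 g0 = 9.80665 m/s^2, so 6.784848 m/s^2 = 6.784848 / 9.80665 = 0.69186195 g0 ≈ 0.6919 g0 (4 s.f.).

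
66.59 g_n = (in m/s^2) 653. Check: 1 g_n = 9.80665 m/s^2, so 66.59 g_n = 66.59 * 9.80665 = 653.02482 m/s^2. Result: 653.02482 m/s^2 ≈ 653 m/s^2 (4 s.f.).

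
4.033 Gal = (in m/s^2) 0.04033. Check: 1 Gal = 0.01 m/s^2, so 4.033 Gal = 4.033 * 0.01 = 0.04033 m/s^2. Result: 0.04033 m/s^2.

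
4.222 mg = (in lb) 9.308e-06. Check: 1 mg = 1e-06 kg, so 4.222 mg = 4.222 * 1e-06 = 4.222e-06 kg. 1 lb = 0.45359237 kg, so 4.222e-06 kg = 4.222e-06 / 0.45359237 = 9.3079167e-06 lb ≈ 9.308e-06 lb (4 s.f.).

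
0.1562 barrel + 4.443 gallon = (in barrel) 0.262. Check: 1 barrel = 0.15898729 m^3, so 0.1562 barrel = 0.1562 * 0.15898729 = 0.024833815 m^3. 1 gallon = 0.0037854118 m^3, so 4.443 gallon = 4.443 * 0.0037854118 = 0.016818585 m^3. Sum: 0.024833815 + 0.016818585 = 0.0416524 m^3. 1 barrel = 0.15898729 m^3, so 0.0416524 m^3 = 0.0416524 / 0.15898729 = 0.26198571 barrel ≈ 0.262 barrel (4 s.f.).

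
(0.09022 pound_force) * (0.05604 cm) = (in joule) 0.0002249. Check: 1 pound_force = 4.4482216 N, so 0.09022 pound_force = 0.09022 * 4.4482216 = 0.40131855 N. 1 cm = 0.01 m, so 0.05604 cm = 0.05604 * 0.01 = 0.0005604 m. Combine: 0.40131855 N * 0.0005604 m = 0.00022489892 J. 0.00022489892 J = 0.00022489892 joule ≈ 0.0002249 joule (4 s.f.).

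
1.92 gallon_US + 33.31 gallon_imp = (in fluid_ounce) 5366. Check: 1 gallon_US = 0.0037854118 m^3, so 1.92 gallon_US = 1.92 * 0.0037854118 = 0.0072679906 m^3. 1 gallon_imp = 0.00454609 m^3, so 33.31 gallon_imp = 33.31 * 0.00454609 = 0.15143026 m^3. Sum: 0.0072679906 + 0.15143026 = 0.15869825 m^3. 1 fluid_ounce = 2.957353e-05 m^3, so 0.15869825 m^3 = 0.15869825 / 2.957353e-05 = 5366.2262 fluid_ounce ≈ 5366 fluid_ounce (4 s.f.).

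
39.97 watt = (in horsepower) 0.0536. Check: 39.97 watt = 39.97 W. 1 horsepower = 745.69987 W, so 39.97 W = 39.97 / 745.69987 = 0.053600653 horsepower ≈ 0.0536 horsepower (4 s.f.).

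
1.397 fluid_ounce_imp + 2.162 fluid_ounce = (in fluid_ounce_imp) 3.647. Check: 1 fluid_ounce_imp = 2.8413063e-05 m^3, so 1.397 fluid_ounce_imp = 1.397 * 2.8413063e-05 = 3.9693048e-05 m^3. 1 fluid_ounce = 2.957353e-05 m^3, so 2.162 fluid_ounce = 2.162 * 2.957353e-05 = 6.3937971e-05 m^3. Sum: 3.9693048e-05 + 6.3937971e-05 = 0.00010363102 m^3. 1 fluid_ounce_imp = 2.8413063e-05 m^3, so 0.00010363102 m^3 = 0.00010363102 / 2.8413063e-05 = 3.647302 fluid_ounce_imp ≈ 3.647 fluid_ounce_imp (4 s.f.).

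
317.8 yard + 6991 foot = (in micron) 2.421e+09. Check: 1 yard = 0.9144 m, so 317.8 yard = 317.8 * 0.9144 = 290.59632 m. 1 foot = 0.3048 m, so 6991 foot = 6991 * 0.3048 = 2130.8568 m. Sum: 290.59632 + 2130.8568 = 2421.4531 m. 1 micron = 1e-06 m, so 2421.4531 m = 2421.4531 / 1e-06 = 2.4214531e+09 micron ≈ 2.421e+09 micron (4 s.f.).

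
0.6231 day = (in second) 5.384e+04. Check: 1 day = 86400 s, so 0.6231 day = 0.6231 * 86400 = 53835.84 s. 53835.84 s = 53835.84 second ≈ 5.384e+04 second (4 s.f.).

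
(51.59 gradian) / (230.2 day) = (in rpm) 1 gradian = 0.015707963 rad, so 51.59 gradian = 51.59 * 0.015707963 = 0.81037382 rad. 1 day = 86400 s, so 230.2 day = 230.2 * 86400 = 19889280 s. Combine: 0.81037382 rad / 19889280 s = 4.0744251e-08 rad/s. 1 rpm = 0.10471976 rad/s, so 4.0744251e-08 rad/s = 4.0744251e-08 / 0.10471976 = 3.8907894e-07 rpm ≈ 3.891e-07 rpm (4 s.f.). Final answer: 3.891e-07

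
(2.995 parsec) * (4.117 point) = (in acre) 3.317e+10. Check: 1 parsec = 3.0856776e+16 m, so 2.995 parsec = 2.995 * 3.0856776e+16 = 9.2416044e+16 m. 1 point = 0.00035277778 m, so 4.117 point = 4.117 * 0.00035277778 = 0.0014523861 m. Combine: 9.2416044e+16 m * 0.0014523861 m = 1.3422378e+14 m^2. 1 acre = 4046.8564 m^2, so 1.3422378e+14 m^2 = 1.3422378e+14 / 4046.8564 = 3.3167418e+10 acre ≈ 3.317e+10 acre (4 s.f.).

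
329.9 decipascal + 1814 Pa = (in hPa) 1 decipascal = 0.1 Pa, so 329.9 decipascal = 329.9 * 0.1 = 32.99 Pa. 1814 Pa is already in Pa. Sum: 32.99 + 1814 = 1846.99 Pa. 1 hPa = 100 Pa, so 1846.99 Pa = 1846.99 / 100 = 18.4699 hPa ≈ 18.47 hPa (4 s.f.). Final answer: 18.47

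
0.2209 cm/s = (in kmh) 1 cm/s = 0.01 m/s, so 0.2209 cm/s = 0.2209 * 0.01 = 0.002209 m/s. 1 kmh = 0.27777778 m/s, so 0.002209 m/s = 0.002209 / 0.27777778 = 0.0079524 kmh ≈ 0.007952 kmh (4 s.f.). Final answer: 0.007952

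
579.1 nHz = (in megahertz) 1 nHz = 1e-09 Hz, so 579.1 nHz = 579.1 * 1e-09 = 5.791e-07 Hz. 1 megahertz = 1000000 Hz, so 5.791e-07 Hz = 5.791e-07 / 1000000 = 5.791e-13 megahertz. Final answer: 5.791e-13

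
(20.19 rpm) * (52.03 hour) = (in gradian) 1 rpm = 0.10471976 rad/s, so 20.19 rpm = 20.19 * 0.10471976 = 2.1142919 rad/s. 1 hour = 3600 s, so 52.03 hour = 52.03 * 3600 = 187308 s. Combine: 2.1142919 rad/s * 187308 s = 396023.78 rad. 1 gradian = 0.015707963 rad, so 396023.78 rad = 396023.78 / 0.015707963 = 25211657 gradian ≈ 2.521e+07 gradian (4 s.f.). Final answer: 2.521e+07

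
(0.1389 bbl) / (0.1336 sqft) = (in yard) 1 bbl = 0.15898729 m^3, so 0.1389 bbl = 0.1389 * 0.15898729 = 0.022083335 m^3. 1 sqft = 0.09290304 m^2, so 0.1336 sqft = 0.1336 * 0.09290304 = 0.012411846 m^2. Combine: 0.022083335 m^3 / 0.012411846 m^2 = 1.7792144 m. 1 yard = 0.9144 m, so 1.7792144 m = 1.7792144 / 0.9144 = 1.9457725 yard ≈ 1.946 yard (4 s.f.). Final answer: 1.946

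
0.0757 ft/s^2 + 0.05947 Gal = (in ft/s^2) 1 ft/s^2 = 0.3048 m/s^2, so 0.0757 ft/s^2 = 0.0757 * 0.3048 = 0.02307336 m/s^2. 1 Gal = 0.01 m/s^2, so 0.05947 Gal = 0.05947 * 0.01 = 0.0005947 m/s^2. Sum: 0.02307336 + 0.0005947 = 0.02366806 m/s^2. 1 ft/s^2 = 0.3048 m/s^2, so 0.02366806 m/s^2 = 0.02366806 / 0.3048 = 0.077651115 ft/s^2 ≈ 0.07765 ft/s^2 (4 s.f.). Final answer: 0.07765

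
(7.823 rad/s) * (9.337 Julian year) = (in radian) 7.823 rad/s is already in rad/s. 1 Julian year = 31557600 s, so 9.337 Julian year = 9.337 * 31557600 = 2.9465331e+08 s. Combine: 7.823 rad/s * 2.9465331e+08 s = 2.3050729e+09 rad. 2.3050729e+09 rad = 2.3050729e+09 radian ≈ 2.305e+09 radian (4 s.f.). Final answer: 2.305e+09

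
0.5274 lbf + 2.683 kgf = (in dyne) 1 lbf = 4.4482216 N, so 0.5274 lbf = 0.5274 * 4.4482216 = 2.3459921 N. 1 kgf = 9.80665 N, so 2.683 kgf = 2.683 * 9.80665 = 26.311242 N. Sum: 2.3459921 + 26.311242 = 28.657234 N. 1 dyne = 1e-05 N, so 28.657234 N = 28.657234 / 1e-05 = 2865723.4 dyne ≈ 2.866e+06 dyne (4 s.f.). Final answer: 2.866e+06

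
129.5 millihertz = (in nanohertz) 1 millihertz = 0.001 Hz, so 129.5 millihertz = 129.5 * 0.001 = 0.1295 Hz. 1 nanohertz = 1e-09 Hz, so 0.1295 Hz = 0.1295 / 1e-09 = 1.295e+08 nanohertz. Final answer: 1.295e+08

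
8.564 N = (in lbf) 1 lbf = 4.4482216 N, so 8.564 N = 8.564 / 4.4482216 = 1.9252638 lbf ≈ 1.925 lbf (4 s.f.). Final answer: 1.925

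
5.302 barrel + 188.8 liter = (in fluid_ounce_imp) 3.631e+04. Check: 1 barrel = 0.15898729 m^3, so 5.302 barrel = 5.302 * 0.15898729 = 0.84295064 m^3. 1 liter = 0.001 m^3, so 188.8 liter = 188.8 * 0.001 = 0.1888 m^3. Sum: 0.84295064 + 0.1888 = 1.0317506 m^3. 1 fluid_ounce_imp = 2.8413063e-05 m^3, so 1.0317506 m^3 = 1.0317506 / 2.8413063e-05 = 36312.546 fluid_ounce_imp ≈ 3.631e+04 fluid_ounce_imp (4 s.f.).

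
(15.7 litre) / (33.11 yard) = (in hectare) 5.186e-08. Check: 1 litre = 0.001 m^3, so 15.7 litre = 15.7 * 0.001 = 0.0157 m^3. 1 yard = 0.9144 m, so 33.11 yard = 33.11 * 0.9144 = 30.275784 m. Combine: 0.0157 m^3 / 30.275784 m = 0.00051856626 m^2. 1 hectare = 10000 m^2, so 0.00051856626 m^2 = 0.00051856626 / 10000 = 5.1856626e-08 hectare ≈ 5.186e-08 hectare (4 s.f.).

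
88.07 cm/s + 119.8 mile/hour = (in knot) 105.8. Check: 1 cm/s = 0.01 m/s, so 88.07 cm/s = 88.07 * 0.01 = 0.8807 m/s. 1 mile/hour = 0.44704 m/s, so 119.8 mile/hour = 119.8 * 0.44704 = 53.555392 m/s. Sum: 0.8807 + 53.555392 = 54.436092 m/s. 1 knot = 0.51444444 m/s, so 54.436092 m/s = 54.436092 / 0.51444444 = 105.8153 knot ≈ 105.8 knot (4 s.f.).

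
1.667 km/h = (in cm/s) 1 km/h = 0.27777778 m/s, so 1.667 km/h = 1.667 * 0.27777778 = 0.46305556 m/s. 1 cm/s = 0.01 m/s, so 0.46305556 m/s = 0.46305556 / 0.01 = 46.305556 cm/s ≈ 46.31 cm/s (4 s.f.). Final answer: 46.31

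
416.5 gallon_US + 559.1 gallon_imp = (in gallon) 1 gallon_US = 0.0037854118 m^3, so 416.5 gallon_US = 416.5 * 0.0037854118 = 1.576624 m^3. 1 gallon_imp = 0.00454609 m^3, so 559.1 gallon_imp = 559.1 * 0.00454609 = 2.5417189 m^3. Sum: 1.576624 + 2.5417189 = 4.1183429 m^3. 1 gallon = 0.0037854118 m^3, so 4.1183429 m^3 = 4.1183429 / 0.0037854118 = 1087.9511 gallon ≈ 1088 gallon (4 s.f.). Final answer: 1088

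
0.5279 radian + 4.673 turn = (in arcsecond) 0.5279 radian = 0.5279 rad. 1 turn = 6.2831853 rad, so 4.673 turn = 4.673 * 6.2831853 = 29.361325 rad. Sum: 0.5279 + 29.361325 = 29.889225 rad. 1 arcsecond = 4.8481368e-06 rad, so 29.889225 rad = 29.889225 / 4.8481368e-06 = 6165095.2 arcsecond ≈ 6.165e+06 arcsecond (4 s.f.). Final answer: 6.165e+06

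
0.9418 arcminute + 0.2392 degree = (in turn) 0.000708. Check: 1 arcminute = 0.00029088821 rad, so 0.9418 arcminute = 0.9418 * 0.00029088821 = 0.00027395851 rad. 1 degree = 0.017453293 rad, so 0.2392 degree = 0.2392 * 0.017453293 = 0.0041748276 rad. Sum: 0.00027395851 + 0.0041748276 = 0.0044487861 rad. 1 turn = 6.2831853 rad, so 0.0044487861 rad = 0.0044487861 / 6.2831853 = 0.0007080463 turn ≈ 0.000708 turn (4 s.f.).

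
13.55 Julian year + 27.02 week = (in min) 1 Julian year = 31557600 s, so 13.55 Julian year = 13.55 * 31557600 = 4.2760548e+08 s. 1 week = 604800 s, so 27.02 week = 27.02 * 604800 = 16341696 s. Sum: 4.2760548e+08 + 16341696 = 4.4394718e+08 s. 1 min = 60 s, so 4.4394718e+08 s = 4.4394718e+08 / 60 = 7399119.6 min ≈ 7.399e+06 min (4 s.f.). Final answer: 7.399e+06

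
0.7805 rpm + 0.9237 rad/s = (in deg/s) 1 rpm = 0.10471976 rad/s, so 0.7805 rpm = 0.7805 * 0.10471976 = 0.081733769 rad/s. 0.9237 rad/s is already in rad/s. Sum: 0.081733769 + 0.9237 = 1.0054338 rad/s. 1 deg/s = 0.017453293 rad/s, so 1.0054338 rad/s = 1.0054338 / 0.017453293 = 57.607112 deg/s ≈ 57.61 deg/s (4 s.f.). Final answer: 57.61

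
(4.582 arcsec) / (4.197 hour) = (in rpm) 1.404e-08. Check: 1 arcsec = 4.8481368e-06 rad, so 4.582 arcsec = 4.582 * 4.8481368e-06 = 2.2214163e-05 rad. 1 hour = 3600 s, so 4.197 hour = 4.197 * 3600 = 15109.2 s. Combine: 2.2214163e-05 rad / 15109.2 s = 1.4702408e-09 rad/s. 1 rpm = 0.10471976 rad/s, so 1.4702408e-09 rad/s = 1.4702408e-09 / 0.10471976 = 1.4039766e-08 rpm ≈ 1.404e-08 rpm (4 s.f.).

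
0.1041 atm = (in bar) 0.1055. Check: 1 atm = 101325 Pa, so 0.1041 atm = 0.1041 * 101325 = 10547.932 Pa. 1 bar = 100000 Pa, so 10547.932 Pa = 10547.932 / 100000 = 0.10547932 bar ≈ 0.1055 bar (4 s.f.).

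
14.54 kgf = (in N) 1 kgf = 9.80665 N, so 14.54 kgf = 14.54 * 9.80665 = 142.58869 N. Result: 142.58869 N ≈ 142.6 N (4 s.f.). Final answer: 142.6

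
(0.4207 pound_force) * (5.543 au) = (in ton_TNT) 1 pound_force = 4.4482216 N, so 0.4207 pound_force = 0.4207 * 4.4482216 = 1.8713668 N. 1 au = 1.4959787e+11 m, so 5.543 au = 5.543 * 1.4959787e+11 = 8.29221e+11 m. Combine: 1.8713668 N * 8.29221e+11 m = 1.5517767e+12 J. 1 ton_TNT = 4.184e+09 J, so 1.5517767e+12 J = 1.5517767e+12 / 4.184e+09 = 370.88353 ton_TNT ≈ 370.9 ton_TNT (4 s.f.). Final answer: 370.9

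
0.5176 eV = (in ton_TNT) 1.982e-29. Check: 1 eV = 1.6021766e-19 J, so 0.5176 eV = 0.5176 * 1.6021766e-19 = 8.2928663e-20 J. 1 ton_TNT = 4.184e+09 J, so 8.2928663e-20 J = 8.2928663e-20 / 4.184e+09 = 1.9820426e-29 ton_TNT ≈ 1.982e-29 ton_TNT (4 s.f.).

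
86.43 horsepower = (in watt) 6.445e+04. Check: 1 horsepower = 745.69987 W, so 86.43 horsepower = 86.43 * 745.69987 = 64450.84 W. 64450.84 W = 64450.84 watt ≈ 6.445e+04 watt (4 s.f.).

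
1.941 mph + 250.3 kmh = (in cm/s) 7040. Check: 1 mph = 0.44704 m/s, so 1.941 mph = 1.941 * 0.44704 = 0.86770464 m/s. 1 kmh = 0.27777778 m/s, so 250.3 kmh = 250.3 * 0.27777778 = 69.527778 m/s. Sum: 0.86770464 + 69.527778 = 70.395482 m/s. 1 cm/s = 0.01 m/s, so 70.395482 m/s = 70.395482 / 0.01 = 7039.5482 cm/s ≈ 7040 cm/s (4 s.f.).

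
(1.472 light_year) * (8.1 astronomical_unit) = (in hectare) 1 light_year = 9.4607305e+15 m, so 1.472 light_year = 1.472 * 9.4607305e+15 = 1.3926195e+16 m. 1 astronomical_unit = 1.4959787e+11 m, so 8.1 astronomical_unit = 8.1 * 1.4959787e+11 = 1.2117428e+12 m. Combine: 1.3926195e+16 m * 1.2117428e+12 m = 1.6874966e+28 m^2. 1 hectare = 10000 m^2, so 1.6874966e+28 m^2 = 1.6874966e+28 / 10000 = 1.6874966e+24 hectare ≈ 1.687e+24 hectare (4 s.f.). Final answer: 1.687e+24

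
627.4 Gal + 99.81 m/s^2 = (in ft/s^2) 348. Check: 1 Gal = 0.01 m/s^2, so 627.4 Gal = 627.4 * 0.01 = 6.274 m/s^2. 99.81 m/s^2 is already in m/s^2. Sum: 6.274 + 99.81 = 106.084 m/s^2. 1 ft/s^2 = 0.3048 m/s^2, so 106.084 m/s^2 = 106.084 / 0.3048 = 348.04462 ft/s^2 ≈ 348 ft/s^2 (4 s.f.).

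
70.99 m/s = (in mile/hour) 1 mile/hour = 0.44704 m/s, so 70.99 m/s = 70.99 / 0.44704 = 158.80011 mile/hour ≈ 158.8 mile/hour (4 s.f.). Final answer: 158.8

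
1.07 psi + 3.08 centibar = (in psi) 1 psi = 6894.7573 Pa, so 1.07 psi = 1.07 * 6894.7573 = 7377.3903 Pa. 1 centibar = 1000 Pa, so 3.08 centibar = 3.08 * 1000 = 3080 Pa. Sum: 7377.3903 + 3080 = 10457.39 Pa. 1 psi = 6894.7573 Pa, so 10457.39 Pa = 10457.39 / 6894.7573 = 1.5167162 psi ≈ 1.517 psi (4 s.f.). Final answer: 1.517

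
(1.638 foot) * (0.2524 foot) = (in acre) 9.491e-06. Check: 1 foot = 0.3048 m, so 1.638 foot = 1.638 * 0.3048 = 0.4992624 m. 1 foot = 0.3048 m, so 0.2524 foot = 0.2524 * 0.3048 = 0.07693152 m. Combine: 0.4992624 m * 0.07693152 m = 0.038409015 m^2. 1 acre = 4046.8564 m^2, so 0.038409015 m^2 = 0.038409015 / 4046.8564 = 9.4910744e-06 acre ≈ 9.491e-06 acre (4 s.f.).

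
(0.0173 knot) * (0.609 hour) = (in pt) 5.531e+04. Check: 1 knot = 0.51444444 m/s, so 0.0173 knot = 0.0173 * 0.51444444 = 0.0088998889 m/s. 1 hour = 3600 s, so 0.609 hour = 0.609 * 3600 = 2192.4 s. Combine: 0.0088998889 m/s * 2192.4 s = 19.512116 m. 1 pt = 0.00035277778 m, so 19.512116 m = 19.512116 / 0.00035277778 = 55309.936 pt ≈ 5.531e+04 pt (4 s.f.).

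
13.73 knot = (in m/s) 7.063. Check: 1 knot = 0.51444444 m/s, so 13.73 knot = 13.73 * 0.51444444 = 7.0633222 m/s. Result: 7.0633222 m/s ≈ 7.063 m/s (4 s.f.).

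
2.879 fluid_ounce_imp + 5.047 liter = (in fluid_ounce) 173.4. Check: 1 fluid_ounce_imp = 2.8413063e-05 m^3, so 2.879 fluid_ounce_imp = 2.879 * 2.8413063e-05 = 8.1801207e-05 m^3. 1 liter = 0.001 m^3, so 5.047 liter = 5.047 * 0.001 = 0.005047 m^3. Sum: 8.1801207e-05 + 0.005047 = 0.0051288012 m^3. 1 fluid_ounce = 2.957353e-05 m^3, so 0.0051288012 m^3 = 0.0051288012 / 2.957353e-05 = 173.4254 fluid_ounce ≈ 173.4 fluid_ounce (4 s.f.).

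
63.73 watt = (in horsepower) 0.08546. Check: 63.73 watt = 63.73 W. 1 horsepower = 745.69987 W, so 63.73 W = 63.73 / 745.69987 = 0.085463338 horsepower ≈ 0.08546 horsepower (4 s.f.).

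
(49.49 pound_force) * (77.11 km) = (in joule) 1.698e+07. Check: 1 pound_force = 4.4482216 N, so 49.49 pound_force = 49.49 * 4.4482216 = 220.14249 N. 1 km = 1000 m, so 77.11 km = 77.11 * 1000 = 77110 m. Combine: 220.14249 N * 77110 m = 16975187 J. 16975187 J = 16975187 joule ≈ 1.698e+07 joule (4 s.f.).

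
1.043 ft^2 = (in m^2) 1 ft^2 = 0.09290304 m^2, so 1.043 ft^2 = 1.043 * 0.09290304 = 0.096897871 m^2. Result: 0.096897871 m^2 ≈ 0.0969 m^2 (4 s.f.). Final answer: 0.0969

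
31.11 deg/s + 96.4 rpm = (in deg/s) 609.5. Check: 1 deg/s = 0.017453293 rad/s, so 31.11 deg/s = 31.11 * 0.017453293 = 0.54297193 rad/s. 1 rpm = 0.10471976 rad/s, so 96.4 rpm = 96.4 * 0.10471976 = 10.094984 rad/s. Sum: 0.54297193 + 10.094984 = 10.637956 rad/s. 1 deg/s = 0.017453293 rad/s, so 10.637956 rad/s = 10.637956 / 0.017453293 = 609.51 deg/s ≈ 609.5 deg/s (4 s.f.).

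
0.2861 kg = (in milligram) 1 milligram = 1e-06 kg, so 0.2861 kg = 0.2861 / 1e-06 = 286100 milligram ≈ 2.861e+05 milligram (4 s.f.). Final answer: 2.861e+05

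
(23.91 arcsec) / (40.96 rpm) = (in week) 4.468e-11. Check: 1 arcsec = 4.8481368e-06 rad, so 23.91 arcsec = 23.91 * 4.8481368e-06 = 0.00011591895 rad. 1 rpm = 0.10471976 rad/s, so 40.96 rpm = 40.96 * 0.10471976 = 4.2893212 rad/s. Combine: 0.00011591895 rad / 4.2893212 rad/s = 2.7025011e-05 s. 1 week = 604800 s, so 2.7025011e-05 s = 2.7025011e-05 / 604800 = 4.4684211e-11 week ≈ 4.468e-11 week (4 s.f.).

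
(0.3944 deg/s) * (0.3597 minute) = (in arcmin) 510.7. Check: 1 deg/s = 0.017453293 rad/s, so 0.3944 deg/s = 0.3944 * 0.017453293 = 0.0068835786 rad/s. 1 minute = 60 s, so 0.3597 minute = 0.3597 * 60 = 21.582 s. Combine: 0.0068835786 rad/s * 21.582 s = 0.14856139 rad. 1 arcmin = 0.00029088821 rad, so 0.14856139 rad = 0.14856139 / 0.00029088821 = 510.71645 arcmin ≈ 510.7 arcmin (4 s.f.).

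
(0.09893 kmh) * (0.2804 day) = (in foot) 2184. Check: 1 kmh = 0.27777778 m/s, so 0.09893 kmh = 0.09893 * 0.27777778 = 0.027480556 m/s. 1 day = 86400 s, so 0.2804 day = 0.2804 * 86400 = 24226.56 s. Combine: 0.027480556 m/s * 24226.56 s = 665.75933 m. 1 foot = 0.3048 m, so 665.75933 m = 665.75933 / 0.3048 = 2184.2498 foot ≈ 2184 foot (4 s.f.).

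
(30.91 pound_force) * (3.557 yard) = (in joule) 447.2. Check: 1 pound_force = 4.4482216 N, so 30.91 pound_force = 30.91 * 4.4482216 = 137.49453 N. 1 yard = 0.9144 m, so 3.557 yard = 3.557 * 0.9144 = 3.2525208 m. Combine: 137.49453 N * 3.2525208 m = 447.20382 J. 447.20382 J = 447.20382 joule ≈ 447.2 joule (4 s.f.).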